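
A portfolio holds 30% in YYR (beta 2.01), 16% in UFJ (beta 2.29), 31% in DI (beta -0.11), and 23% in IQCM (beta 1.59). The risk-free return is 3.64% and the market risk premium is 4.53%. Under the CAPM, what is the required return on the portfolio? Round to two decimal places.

9.53%

β_P = Σ w_i β_i = 0.30×2.01 + 0.16×2.29 + 0.31×-0.11 + 0.23×1.59 = 1.3010
E(R_P) = R_f + β_P × MRP = 3.64% + 1.3010 × 4.53% = 9.53%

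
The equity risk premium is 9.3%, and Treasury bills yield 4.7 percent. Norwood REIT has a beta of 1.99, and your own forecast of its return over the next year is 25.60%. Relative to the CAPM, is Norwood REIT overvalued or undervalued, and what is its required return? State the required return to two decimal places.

Required return = R_f + β·MRP = 4.7% + 1.99 × 9.3% = 23.21%
Forecast 25.60% > required 23.21% → the stock plots above the SML → undervalued.

Undervalued; required return 23.21%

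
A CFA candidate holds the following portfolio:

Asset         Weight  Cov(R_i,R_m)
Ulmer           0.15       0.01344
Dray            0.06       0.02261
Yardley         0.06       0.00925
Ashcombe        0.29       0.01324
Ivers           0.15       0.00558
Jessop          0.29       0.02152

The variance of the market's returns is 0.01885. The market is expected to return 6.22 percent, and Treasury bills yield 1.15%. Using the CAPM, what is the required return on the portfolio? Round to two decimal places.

5.14%

β_Ulmer = 0.01344 / 0.01885 = 0.7130
β_Dray = 0.02261 / 0.01885 = 1.1995
β_Yardley = 0.00925 / 0.01885 = 0.4907
β_Ashcombe = 0.01324 / 0.01885 = 0.7024
β_Ivers = 0.00558 / 0.01885 = 0.2960
β_Jessop = 0.02152 / 0.01885 = 1.1416
β_P = Σ w_i β_i = 0.15×0.7130 + 0.06×1.1995 + 0.06×0.4907 + 0.29×0.7024 + 0.15×0.2960 + 0.29×1.1416 = 0.7875
MRP = 6.22% − 1.15% = 5.07%
E(R_P) = R_f + β_P × MRP = 1.15% + 0.7875 × 5.07% = 5.14%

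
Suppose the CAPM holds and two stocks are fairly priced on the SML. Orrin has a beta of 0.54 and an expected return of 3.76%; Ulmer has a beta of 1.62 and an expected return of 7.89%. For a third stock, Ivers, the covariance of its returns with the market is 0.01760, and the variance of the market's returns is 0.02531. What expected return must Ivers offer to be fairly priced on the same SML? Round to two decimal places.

MRP = (7.89% − 3.76%) / (1.62 − 0.54) = 3.8241%
R_f = 3.76% − 0.54 × 3.8241% = 1.6950%
β_Ivers = Cov / Var(R_m) = 0.01760 / 0.02531 = 0.6954
E(R_Ivers) = R_f + β × MRP = 1.6950% + 0.6954 × 3.8241% = 4.35%

4.35%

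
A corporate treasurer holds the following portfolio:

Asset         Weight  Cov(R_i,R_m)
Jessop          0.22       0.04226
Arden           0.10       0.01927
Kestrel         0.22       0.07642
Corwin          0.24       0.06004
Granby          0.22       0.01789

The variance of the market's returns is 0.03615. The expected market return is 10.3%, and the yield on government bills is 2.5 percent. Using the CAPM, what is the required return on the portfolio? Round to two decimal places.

β_Jessop = 0.04226 / 0.03615 = 1.1690
β_Arden = 0.01927 / 0.03615 = 0.5331
β_Kestrel = 0.07642 / 0.03615 = 2.1140
β_Corwin = 0.06004 / 0.03615 = 1.6609
β_Granby = 0.01789 / 0.03615 = 0.4949
β_P = Σ w_i β_i = 0.22×1.1690 + 0.10×0.5331 + 0.22×2.1140 + 0.24×1.6609 + 0.22×0.4949 = 1.2831
MRP = 10.3% − 2.5% = 7.80%
E(R_P) = R_f + β_P × MRP = 2.5% + 1.2831 × 7.8% = 12.51%

12.51%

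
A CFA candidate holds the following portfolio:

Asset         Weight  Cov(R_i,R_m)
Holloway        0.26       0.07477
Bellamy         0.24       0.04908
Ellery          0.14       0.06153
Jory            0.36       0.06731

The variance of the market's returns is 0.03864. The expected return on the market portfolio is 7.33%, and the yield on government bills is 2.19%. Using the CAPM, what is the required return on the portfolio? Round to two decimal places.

10.71%

β_Holloway = 0.07477 / 0.03864 = 1.9350
β_Bellamy = 0.04908 / 0.03864 = 1.2702
β_Ellery = 0.06153 / 0.03864 = 1.5924
β_Jory = 0.06731 / 0.03864 = 1.7420
β_P = Σ w_i β_i = 0.26×1.9350 + 0.24×1.2702 + 0.14×1.5924 + 0.36×1.7420 = 1.6580
MRP = 7.33% − 2.19% = 5.14%
E(R_P) = R_f + β_P × MRP = 2.19% + 1.6580 × 5.14% = 10.71%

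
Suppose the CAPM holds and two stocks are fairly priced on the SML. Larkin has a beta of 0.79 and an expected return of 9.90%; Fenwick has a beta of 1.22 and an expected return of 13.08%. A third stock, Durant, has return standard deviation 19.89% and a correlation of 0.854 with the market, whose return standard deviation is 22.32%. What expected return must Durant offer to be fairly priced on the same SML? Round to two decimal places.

9.69%

MRP = (13.08% − 9.90%) / (1.22 − 0.79) = 7.3953%
R_f = 9.90% − 0.79 × 7.3953% = 4.0577%
β_Durant = ρ·σ_i/σ_m = 0.854 × 19.89 / 22.32 = 0.7610
E(R_Durant) = R_f + β × MRP = 4.0577% + 0.7610 × 7.3953% = 9.69%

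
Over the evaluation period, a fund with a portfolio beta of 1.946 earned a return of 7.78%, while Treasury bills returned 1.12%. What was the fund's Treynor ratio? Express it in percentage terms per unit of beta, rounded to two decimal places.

Treynor = (R_P − R_f) / β_P = (7.78% − 1.12%) / 1.9460 = 6.66% / 1.9460 = 3.42%

3.42%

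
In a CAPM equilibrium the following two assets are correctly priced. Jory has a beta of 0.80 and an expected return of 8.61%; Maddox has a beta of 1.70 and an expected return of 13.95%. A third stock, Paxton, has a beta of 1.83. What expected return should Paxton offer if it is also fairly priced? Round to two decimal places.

MRP (SML slope) = (13.95% − 8.61%) / (1.70 − 0.80) = 5.34% / 0.90 = 5.9333%
R_f (intercept) = 8.61% − 0.80 × 5.9333% = 3.8634%
E(R_Paxton) = R_f + β × MRP = 3.8634% + 1.83 × 5.9333% = 14.72%

14.72%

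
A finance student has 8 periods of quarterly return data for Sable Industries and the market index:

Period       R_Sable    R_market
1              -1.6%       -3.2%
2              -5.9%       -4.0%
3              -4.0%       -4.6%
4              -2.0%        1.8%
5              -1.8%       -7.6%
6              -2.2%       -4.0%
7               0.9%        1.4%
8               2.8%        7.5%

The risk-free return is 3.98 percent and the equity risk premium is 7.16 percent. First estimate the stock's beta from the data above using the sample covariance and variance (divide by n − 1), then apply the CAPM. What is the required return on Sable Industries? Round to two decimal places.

6.90%

Mean R_i = (-1.6 − 5.9 − 4.0 − 2.0 − 1.8 − 2.2 + 0.9 + 2.8) / 8 = -1.7250%
Mean R_m = (-3.2 − 4.0 − 4.6 + 1.8 − 7.6 − 4.0 + 1.4 + 7.5) / 8 = -1.5875%
Σ(R_i − R̄_i)(R_m − R̄_m) = 66.3525  ⇒  Cov = 66.3525 / 7 = 9.4789
Σ(R_m − R̄_m)² = 162.4488  ⇒  Var(R_m) = 162.4488 / 7 = 23.2070
β = Cov / Var(R_m) = 9.4789 / 23.2070 = 0.4085
E(R) = R_f + β × MRP = 3.98% + 0.4085 × 7.16% = 6.90%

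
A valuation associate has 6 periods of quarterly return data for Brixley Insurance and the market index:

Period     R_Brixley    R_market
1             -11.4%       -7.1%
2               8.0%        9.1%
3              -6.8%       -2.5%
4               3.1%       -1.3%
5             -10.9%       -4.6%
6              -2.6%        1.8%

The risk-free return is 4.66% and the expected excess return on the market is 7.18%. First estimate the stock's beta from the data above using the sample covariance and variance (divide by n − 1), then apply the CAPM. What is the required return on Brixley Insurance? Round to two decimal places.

13.36%

Mean R_i = (-11.4 + 8.0 − 6.8 + 3.1 − 10.9 − 2.6) / 6 = -3.4333%
Mean R_m = (-7.1 + 9.1 − 2.5 − 1.3 − 4.6 + 1.8) / 6 = -0.7667%
Σ(R_i − R̄_i)(R_m − R̄_m) = 196.3767  ⇒  Cov = 196.3767 / 5 = 39.2753
Σ(R_m − R̄_m)² = 162.0333  ⇒  Var(R_m) = 162.0333 / 5 = 32.4067
β = Cov / Var(R_m) = 39.2753 / 32.4067 = 1.2119
E(R) = R_f + β × MRP = 4.66% + 1.2119 × 7.18% = 13.36%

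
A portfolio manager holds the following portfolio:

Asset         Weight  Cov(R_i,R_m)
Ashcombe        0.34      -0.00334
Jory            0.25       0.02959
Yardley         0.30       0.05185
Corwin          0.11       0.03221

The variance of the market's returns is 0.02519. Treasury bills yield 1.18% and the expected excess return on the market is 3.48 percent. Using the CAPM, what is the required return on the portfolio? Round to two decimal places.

4.68%

β_Ashcombe = -0.00334 / 0.02519 = -0.1326
β_Jory = 0.02959 / 0.02519 = 1.1747
β_Yardley = 0.05185 / 0.02519 = 2.0584
β_Corwin = 0.03221 / 0.02519 = 1.2787
β_P = Σ w_i β_i = 0.34×-0.1326 + 0.25×1.1747 + 0.30×2.0584 + 0.11×1.2787 = 1.0068
E(R_P) = R_f + β_P × MRP = 1.18% + 1.0068 × 3.48% = 4.68%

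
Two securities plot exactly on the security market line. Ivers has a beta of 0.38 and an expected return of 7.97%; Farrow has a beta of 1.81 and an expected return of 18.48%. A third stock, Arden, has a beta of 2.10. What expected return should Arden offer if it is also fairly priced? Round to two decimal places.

MRP (SML slope) = (18.48% − 7.97%) / (1.81 − 0.38) = 10.51% / 1.43 = 7.3497%
R_f (intercept) = 7.97% − 0.38 × 7.3497% = 5.1771%
E(R_Arden) = R_f + β × MRP = 5.1771% + 2.10 × 7.3497% = 20.61%

20.61%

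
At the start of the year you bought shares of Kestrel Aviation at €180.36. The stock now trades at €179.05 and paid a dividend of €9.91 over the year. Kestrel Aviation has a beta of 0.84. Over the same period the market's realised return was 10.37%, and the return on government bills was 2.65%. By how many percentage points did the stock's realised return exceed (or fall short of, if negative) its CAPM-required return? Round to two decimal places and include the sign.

-4.37%

Realised HPR = (P1 + D1 − P0) / P0 = (179.05 + 9.91 − 180.36) / 180.36 = 8.60 / 180.36 = 4.7682%
MRP = 10.37% − 2.65% = 7.72%
CAPM required = R_f + β·MRP = 2.65% + 0.84 × 7.72% = 9.1348%
α = realised − required = 4.7682% − 9.1348% = -4.37%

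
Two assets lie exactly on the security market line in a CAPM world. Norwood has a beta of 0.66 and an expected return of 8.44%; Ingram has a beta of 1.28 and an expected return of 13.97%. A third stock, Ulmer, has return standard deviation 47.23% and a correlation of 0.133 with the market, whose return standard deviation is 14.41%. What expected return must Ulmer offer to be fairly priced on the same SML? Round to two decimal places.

MRP = (13.97% − 8.44%) / (1.28 − 0.66) = 8.9194%
R_f = 8.44% − 0.66 × 8.9194% = 2.5532%
β_Ulmer = ρ·σ_i/σ_m = 0.133 × 47.23 / 14.41 = 0.4359
E(R_Ulmer) = R_f + β × MRP = 2.5532% + 0.4359 × 8.9194% = 6.44%

6.44%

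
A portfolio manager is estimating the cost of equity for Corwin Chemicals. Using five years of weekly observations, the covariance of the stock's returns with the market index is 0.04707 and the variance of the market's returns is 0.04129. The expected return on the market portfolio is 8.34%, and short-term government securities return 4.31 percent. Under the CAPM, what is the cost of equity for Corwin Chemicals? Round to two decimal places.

β = Cov(R_i, R_m) / Var(R_m) = 0.04707 / 0.04129 = 1.1400
MRP = 8.34% − 4.31% = 4.03%
E(R) = R_f + β × MRP = 4.31% + 1.1400 × 4.03% = 8.90%

8.90%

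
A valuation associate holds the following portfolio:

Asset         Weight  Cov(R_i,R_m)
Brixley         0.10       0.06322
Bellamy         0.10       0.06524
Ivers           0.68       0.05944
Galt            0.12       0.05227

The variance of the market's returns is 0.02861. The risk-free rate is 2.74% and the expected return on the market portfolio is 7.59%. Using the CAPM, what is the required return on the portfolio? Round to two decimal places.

β_Brixley = 0.06322 / 0.02861 = 2.2097
β_Bellamy = 0.06524 / 0.02861 = 2.2803
β_Ivers = 0.05944 / 0.02861 = 2.0776
β_Galt = 0.05227 / 0.02861 = 1.8270
β_P = Σ w_i β_i = 0.10×2.2097 + 0.10×2.2803 + 0.68×2.0776 + 0.12×1.8270 = 2.0810
MRP = 7.59% − 2.74% = 4.85%
E(R_P) = R_f + β_P × MRP = 2.74% + 2.0810 × 4.85% = 12.83%

12.83%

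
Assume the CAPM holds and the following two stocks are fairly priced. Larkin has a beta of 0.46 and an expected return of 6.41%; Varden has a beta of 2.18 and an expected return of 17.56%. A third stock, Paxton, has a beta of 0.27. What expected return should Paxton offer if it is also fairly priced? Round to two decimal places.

MRP (SML slope) = (17.56% − 6.41%) / (2.18 − 0.46) = 11.15% / 1.72 = 6.4826%
R_f (intercept) = 6.41% − 0.46 × 6.4826% = 3.4280%
E(R_Paxton) = R_f + β × MRP = 3.4280% + 0.27 × 6.4826% = 5.18%

5.18%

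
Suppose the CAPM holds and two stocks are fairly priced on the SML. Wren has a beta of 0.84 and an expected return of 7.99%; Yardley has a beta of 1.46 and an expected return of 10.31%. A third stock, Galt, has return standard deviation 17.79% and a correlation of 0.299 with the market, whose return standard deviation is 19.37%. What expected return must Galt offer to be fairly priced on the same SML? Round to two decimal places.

5.87%

MRP = (10.31% − 7.99%) / (1.46 − 0.84) = 3.7419%
R_f = 7.99% − 0.84 × 3.7419% = 4.8468%
β_Galt = ρ·σ_i/σ_m = 0.299 × 17.79 / 19.37 = 0.2746
E(R_Galt) = R_f + β × MRP = 4.8468% + 0.2746 × 3.7419% = 5.87%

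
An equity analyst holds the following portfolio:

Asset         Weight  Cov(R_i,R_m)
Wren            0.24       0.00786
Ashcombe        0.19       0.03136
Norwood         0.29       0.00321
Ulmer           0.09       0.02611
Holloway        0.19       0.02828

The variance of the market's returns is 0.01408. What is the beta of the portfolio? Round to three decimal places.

β_Wren = 0.00786 / 0.01408 = 0.5582
β_Ashcombe = 0.03136 / 0.01408 = 2.2273
β_Norwood = 0.00321 / 0.01408 = 0.2280
β_Ulmer = 0.02611 / 0.01408 = 1.8544
β_Holloway = 0.02828 / 0.01408 = 2.0085
β_P = Σ w_i β_i = 0.24×0.5582 + 0.19×2.2273 + 0.29×0.2280 + 0.09×1.8544 + 0.19×2.0085 = 1.1718

1.172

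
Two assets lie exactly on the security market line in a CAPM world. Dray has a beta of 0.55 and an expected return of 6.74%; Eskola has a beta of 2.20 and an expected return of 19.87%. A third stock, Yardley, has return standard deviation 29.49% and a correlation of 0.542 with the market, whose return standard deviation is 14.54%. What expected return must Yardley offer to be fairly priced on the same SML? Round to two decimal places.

MRP = (19.87% − 6.74%) / (2.20 − 0.55) = 7.9576%
R_f = 6.74% − 0.55 × 7.9576% = 2.3633%
β_Yardley = ρ·σ_i/σ_m = 0.542 × 29.49 / 14.54 = 1.0993
E(R_Yardley) = R_f + β × MRP = 2.3633% + 1.0993 × 7.9576% = 11.11%

11.11%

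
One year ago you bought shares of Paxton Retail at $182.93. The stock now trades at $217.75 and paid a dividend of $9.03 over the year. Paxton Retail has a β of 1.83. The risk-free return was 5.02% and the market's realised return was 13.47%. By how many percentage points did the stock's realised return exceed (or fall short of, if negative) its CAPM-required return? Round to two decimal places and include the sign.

+3.49%

Realised HPR = (P1 + D1 − P0) / P0 = (217.75 + 9.03 − 182.93) / 182.93 = 43.85 / 182.93 = 23.9709%
MRP = 13.47% − 5.02% = 8.45%
CAPM required = R_f + β·MRP = 5.02% + 1.83 × 8.45% = 20.4835%
α = realised − required = 23.9709% − 20.4835% = +3.49%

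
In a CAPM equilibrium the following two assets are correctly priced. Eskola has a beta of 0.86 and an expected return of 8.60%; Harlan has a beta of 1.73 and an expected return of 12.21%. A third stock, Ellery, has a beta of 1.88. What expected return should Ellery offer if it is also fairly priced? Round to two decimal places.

12.83%

MRP (SML slope) = (12.21% − 8.60%) / (1.73 − 0.86) = 3.61% / 0.87 = 4.1494%
R_f (intercept) = 8.60% − 0.86 × 4.1494% = 5.0315%
E(R_Ellery) = R_f + β × MRP = 5.0315% + 1.88 × 4.1494% = 12.83%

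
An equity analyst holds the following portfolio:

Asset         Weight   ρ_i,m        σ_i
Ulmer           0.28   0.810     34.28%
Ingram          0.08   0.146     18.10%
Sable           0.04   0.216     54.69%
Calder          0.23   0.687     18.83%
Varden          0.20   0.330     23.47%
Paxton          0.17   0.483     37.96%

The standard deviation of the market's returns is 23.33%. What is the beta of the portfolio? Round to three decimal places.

0.690

β_Ulmer = 0.810 × 34.28% / 23.33% = 1.1902
β_Ingram = 0.146 × 18.10% / 23.33% = 0.1133
β_Sable = 0.216 × 54.69% / 23.33% = 0.5063
β_Calder = 0.687 × 18.83% / 23.33% = 0.5545
β_Varden = 0.330 × 23.47% / 23.33% = 0.3320
β_Paxton = 0.483 × 37.96% / 23.33% = 0.7859
β_P = Σ w_i β_i = 0.28×1.1902 + 0.08×0.1133 + 0.04×0.5063 + 0.23×0.5545 + 0.20×0.3320 + 0.17×0.7859 = 0.6901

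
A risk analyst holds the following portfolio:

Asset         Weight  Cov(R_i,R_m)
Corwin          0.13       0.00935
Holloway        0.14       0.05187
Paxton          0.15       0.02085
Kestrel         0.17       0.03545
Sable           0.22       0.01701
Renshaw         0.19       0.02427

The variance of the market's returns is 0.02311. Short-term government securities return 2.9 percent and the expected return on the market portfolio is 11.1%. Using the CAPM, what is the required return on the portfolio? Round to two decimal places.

β_Corwin = 0.00935 / 0.02311 = 0.4046
β_Holloway = 0.05187 / 0.02311 = 2.2445
β_Paxton = 0.02085 / 0.02311 = 0.9022
β_Kestrel = 0.03545 / 0.02311 = 1.5340
β_Sable = 0.01701 / 0.02311 = 0.7360
β_Renshaw = 0.02427 / 0.02311 = 1.0502
β_P = Σ w_i β_i = 0.13×0.4046 + 0.14×2.2445 + 0.15×0.9022 + 0.17×1.5340 + 0.22×0.7360 + 0.19×1.0502 = 1.1244
MRP = 11.1% − 2.9% = 8.20%
E(R_P) = R_f + β_P × MRP = 2.9% + 1.1244 × 8.2% = 12.12%

12.12%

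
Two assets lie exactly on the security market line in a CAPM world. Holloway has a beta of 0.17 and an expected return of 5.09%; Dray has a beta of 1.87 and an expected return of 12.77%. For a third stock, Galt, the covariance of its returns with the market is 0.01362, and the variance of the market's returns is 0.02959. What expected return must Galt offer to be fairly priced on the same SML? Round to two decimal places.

6.40%

MRP = (12.77% − 5.09%) / (1.87 − 0.17) = 4.5176%
R_f = 5.09% − 0.17 × 4.5176% = 4.3220%
β_Galt = Cov / Var(R_m) = 0.01362 / 0.02959 = 0.4603
E(R_Galt) = R_f + β × MRP = 4.3220% + 0.4603 × 4.5176% = 6.40%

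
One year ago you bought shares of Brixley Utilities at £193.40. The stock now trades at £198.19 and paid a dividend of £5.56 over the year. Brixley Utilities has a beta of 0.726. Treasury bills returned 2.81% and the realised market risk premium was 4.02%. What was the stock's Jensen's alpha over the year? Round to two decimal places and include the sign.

Realised HPR = (P1 + D1 − P0) / P0 = (198.19 + 5.56 − 193.40) / 193.40 = 10.35 / 193.40 = 5.3516%
CAPM required = R_f + β·MRP = 2.81% + 0.726 × 4.02% = 5.72852%
α = realised − required = 5.3516% − 5.72852% = -0.38%

-0.38%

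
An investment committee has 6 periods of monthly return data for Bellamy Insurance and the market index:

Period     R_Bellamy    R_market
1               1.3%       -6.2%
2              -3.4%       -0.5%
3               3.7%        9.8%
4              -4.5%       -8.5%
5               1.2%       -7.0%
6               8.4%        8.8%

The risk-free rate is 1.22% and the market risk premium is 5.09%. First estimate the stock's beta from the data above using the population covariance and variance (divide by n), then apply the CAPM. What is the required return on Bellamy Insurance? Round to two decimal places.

3.34%

Mean R_i = (1.3 − 3.4 + 3.7 − 4.5 + 1.2 + 8.4) / 6 = 1.1167%
Mean R_m = (-6.2 − 0.5 + 9.8 − 8.5 − 7.0 + 8.8) / 6 = -0.6000%
Σ(R_i − R̄_i)(R_m − R̄_m) = 137.6900  ⇒  Cov = 137.6900 / 6 = 22.9483
Σ(R_m − R̄_m)² = 331.2600  ⇒  Var(R_m) = 331.2600 / 6 = 55.2100
β = Cov / Var(R_m) = 22.9483 / 55.2100 = 0.4157
E(R) = R_f + β × MRP = 1.22% + 0.4157 × 5.09% = 3.34%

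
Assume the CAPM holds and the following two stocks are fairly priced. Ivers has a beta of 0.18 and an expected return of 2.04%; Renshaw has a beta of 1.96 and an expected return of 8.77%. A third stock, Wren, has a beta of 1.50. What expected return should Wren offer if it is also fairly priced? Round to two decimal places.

MRP (SML slope) = (8.77% − 2.04%) / (1.96 − 0.18) = 6.73% / 1.78 = 3.7809%
R_f (intercept) = 2.04% − 0.18 × 3.7809% = 1.3594%
E(R_Wren) = R_f + β × MRP = 1.3594% + 1.50 × 3.7809% = 7.03%

7.03%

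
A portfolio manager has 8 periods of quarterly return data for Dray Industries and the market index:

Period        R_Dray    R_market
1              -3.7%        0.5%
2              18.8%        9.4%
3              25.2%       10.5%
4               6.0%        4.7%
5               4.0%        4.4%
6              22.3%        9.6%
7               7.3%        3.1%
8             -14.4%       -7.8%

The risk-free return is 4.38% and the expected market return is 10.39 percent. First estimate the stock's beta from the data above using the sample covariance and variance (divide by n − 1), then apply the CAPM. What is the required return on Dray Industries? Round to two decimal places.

17.41%

Mean R_i = (-3.7 + 18.8 + 25.2 + 6.0 + 4.0 + 22.3 + 7.3 − 14.4) / 8 = 8.1875%
Mean R_m = (0.5 + 9.4 + 10.5 + 4.7 + 4.4 + 9.6 + 3.1 − 7.8) / 8 = 4.3000%
Σ(R_i − R̄_i)(R_m − R̄_m) = 552.6500  ⇒  Cov = 552.6500 / 7 = 78.9500
Σ(R_m − R̄_m)² = 255.0000  ⇒  Var(R_m) = 255.0000 / 7 = 36.4286
β = Cov / Var(R_m) = 78.9500 / 36.4286 = 2.1673
MRP = 10.39% − 4.38% = 6.01%
E(R) = R_f + β × MRP = 4.38% + 2.1673 × 6.01% = 17.41%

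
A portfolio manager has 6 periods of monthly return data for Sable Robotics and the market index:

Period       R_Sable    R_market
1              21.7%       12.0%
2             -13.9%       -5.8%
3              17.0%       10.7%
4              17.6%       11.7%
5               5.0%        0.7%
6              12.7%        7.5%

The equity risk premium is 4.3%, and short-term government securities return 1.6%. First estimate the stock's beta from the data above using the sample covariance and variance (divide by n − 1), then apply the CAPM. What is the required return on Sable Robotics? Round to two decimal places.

Mean R_i = (21.7 − 13.9 + 17.0 + 17.6 + 5.0 + 12.7) / 6 = 10.0167%
Mean R_m = (12.0 − 5.8 + 10.7 + 11.7 + 0.7 + 7.5) / 6 = 6.1333%
Σ(R_i − R̄_i)(R_m − R̄_m) = 458.9767  ⇒  Cov = 458.9767 / 5 = 91.7953
Σ(R_m − R̄_m)² = 260.0533  ⇒  Var(R_m) = 260.0533 / 5 = 52.0107
β = Cov / Var(R_m) = 91.7953 / 52.0107 = 1.7649
E(R) = R_f + β × MRP = 1.6% + 1.7649 × 4.3% = 9.19%

9.19%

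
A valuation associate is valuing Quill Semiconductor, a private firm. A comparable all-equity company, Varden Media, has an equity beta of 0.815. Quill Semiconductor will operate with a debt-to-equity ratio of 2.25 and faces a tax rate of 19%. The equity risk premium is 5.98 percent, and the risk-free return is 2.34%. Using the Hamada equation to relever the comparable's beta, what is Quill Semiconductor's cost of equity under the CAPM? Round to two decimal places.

β_L = β_U × [1 + (1 − t)(D/E)] = 0.815 × [1 + (1 − 0.19) × 2.25]
    = 0.815 × [1 + 0.81 × 2.25] = 0.815 × 2.8225 = 2.3003
E(R) = R_f + β_L × MRP = 2.34% + 2.3003 × 5.98% = 16.10%

16.10%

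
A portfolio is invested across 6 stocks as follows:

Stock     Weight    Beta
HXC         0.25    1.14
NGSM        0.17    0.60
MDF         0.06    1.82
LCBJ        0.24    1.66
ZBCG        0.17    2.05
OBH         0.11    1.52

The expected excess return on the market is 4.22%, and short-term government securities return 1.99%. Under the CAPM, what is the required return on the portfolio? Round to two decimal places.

β_P = Σ w_i β_i = 0.25×1.14 + 0.17×0.60 + 0.06×1.82 + 0.24×1.66 + 0.17×2.05 + 0.11×1.52 = 1.4103
E(R_P) = R_f + β_P × MRP = 1.99% + 1.4103 × 4.22% = 7.94%

7.94%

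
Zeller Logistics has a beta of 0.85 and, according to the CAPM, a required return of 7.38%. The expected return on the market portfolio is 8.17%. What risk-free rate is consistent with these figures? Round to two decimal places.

2.90%

E(R) = R_f + β(E(R_m) − R_f) = R_f(1 − β) + β·E(R_m)
7.38% = R_f × (1 − 0.85) + 0.85 × 8.17%
7.38% = R_f × 0.15 + 6.9445%
R_f = (7.38% − 6.9445%) / 0.15 = 2.90%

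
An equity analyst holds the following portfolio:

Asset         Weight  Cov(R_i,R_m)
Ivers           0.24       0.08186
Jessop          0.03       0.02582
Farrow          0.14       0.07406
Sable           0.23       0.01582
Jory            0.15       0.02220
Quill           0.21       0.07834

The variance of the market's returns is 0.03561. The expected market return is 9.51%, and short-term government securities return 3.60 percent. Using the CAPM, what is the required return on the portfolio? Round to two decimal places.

β_Ivers = 0.08186 / 0.03561 = 2.2988
β_Jessop = 0.02582 / 0.03561 = 0.7251
β_Farrow = 0.07406 / 0.03561 = 2.0798
β_Sable = 0.01582 / 0.03561 = 0.4443
β_Jory = 0.02220 / 0.03561 = 0.6234
β_Quill = 0.07834 / 0.03561 = 2.1999
β_P = Σ w_i β_i = 0.24×2.2988 + 0.03×0.7251 + 0.14×2.0798 + 0.23×0.4443 + 0.15×0.6234 + 0.21×2.1999 = 1.5223
MRP = 9.51% − 3.60% = 5.91%
E(R_P) = R_f + β_P × MRP = 3.60% + 1.5223 × 5.91% = 12.60%

12.60%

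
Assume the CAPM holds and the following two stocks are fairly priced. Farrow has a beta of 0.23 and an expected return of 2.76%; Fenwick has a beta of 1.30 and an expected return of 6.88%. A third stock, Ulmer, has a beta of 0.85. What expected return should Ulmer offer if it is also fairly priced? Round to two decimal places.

5.15%

MRP (SML slope) = (6.88% − 2.76%) / (1.30 − 0.23) = 4.12% / 1.07 = 3.8505%
R_f (intercept) = 2.76% − 0.23 × 3.8505% = 1.8744%
E(R_Ulmer) = R_f + β × MRP = 1.8744% + 0.85 × 3.8505% = 5.15%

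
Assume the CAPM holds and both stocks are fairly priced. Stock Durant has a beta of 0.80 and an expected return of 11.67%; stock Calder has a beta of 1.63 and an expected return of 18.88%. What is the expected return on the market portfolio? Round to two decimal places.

Both satisfy E(R) = R_f + β·MRP, so the slope of the SML is
MRP = (18.88% − 11.67%) / (1.63 − 0.80) = 7.21% / 0.83 = 8.6867%
R_f = E(R_Durant) − β_Durant·MRP = 11.67% − 0.80 × 8.6867% = 4.7206%
E(R_m) = R_f + MRP = 4.7206% + 8.6867% = 13.41%

13.41%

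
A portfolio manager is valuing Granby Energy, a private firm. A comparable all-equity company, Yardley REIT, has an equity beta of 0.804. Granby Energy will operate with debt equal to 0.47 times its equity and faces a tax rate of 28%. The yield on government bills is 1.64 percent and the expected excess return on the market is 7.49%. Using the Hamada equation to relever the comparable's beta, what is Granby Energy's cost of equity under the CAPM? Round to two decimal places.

9.70%

β_L = β_U × [1 + (1 − t)(D/E)] = 0.804 × [1 + (1 − 0.28) × 0.47]
    = 0.804 × [1 + 0.72 × 0.47] = 0.804 × 1.3384 = 1.0761
E(R) = R_f + β_L × MRP = 1.64% + 1.0761 × 7.49% = 9.70%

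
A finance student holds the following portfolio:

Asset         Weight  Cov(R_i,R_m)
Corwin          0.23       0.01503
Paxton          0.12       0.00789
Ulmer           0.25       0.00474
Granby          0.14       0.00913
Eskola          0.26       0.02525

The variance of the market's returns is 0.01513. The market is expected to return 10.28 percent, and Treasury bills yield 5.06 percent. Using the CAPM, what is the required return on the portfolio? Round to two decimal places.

β_Corwin = 0.01503 / 0.01513 = 0.9934
β_Paxton = 0.00789 / 0.01513 = 0.5215
β_Ulmer = 0.00474 / 0.01513 = 0.3133
β_Granby = 0.00913 / 0.01513 = 0.6034
β_Eskola = 0.02525 / 0.01513 = 1.6689
β_P = Σ w_i β_i = 0.23×0.9934 + 0.12×0.5215 + 0.25×0.3133 + 0.14×0.6034 + 0.26×1.6689 = 0.8878
MRP = 10.28% − 5.06% = 5.22%
E(R_P) = R_f + β_P × MRP = 5.06% + 0.8878 × 5.22% = 9.69%

9.69%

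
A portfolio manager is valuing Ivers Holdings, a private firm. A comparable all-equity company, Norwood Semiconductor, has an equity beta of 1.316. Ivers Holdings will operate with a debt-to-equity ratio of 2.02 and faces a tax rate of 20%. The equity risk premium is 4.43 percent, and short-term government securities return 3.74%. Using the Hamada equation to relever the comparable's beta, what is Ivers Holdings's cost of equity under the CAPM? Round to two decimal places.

18.99%

β_L = β_U × [1 + (1 − t)(D/E)] = 1.316 × [1 + (1 − 0.20) × 2.02]
    = 1.316 × [1 + 0.80 × 2.02] = 1.316 × 2.6160 = 3.4427
E(R) = R_f + β_L × MRP = 3.74% + 3.4427 × 4.43% = 18.99%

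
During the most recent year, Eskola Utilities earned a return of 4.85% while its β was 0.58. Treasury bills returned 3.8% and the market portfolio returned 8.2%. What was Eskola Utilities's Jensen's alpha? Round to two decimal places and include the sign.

-1.50%

Market excess return = 8.2% − 3.8% = 4.40%
CAPM benchmark = R_f + β(R_m − R_f) = 3.8% + 0.58 × 4.4% = 6.3520%
α = actual − benchmark = 4.85% − 6.3520% = -1.50%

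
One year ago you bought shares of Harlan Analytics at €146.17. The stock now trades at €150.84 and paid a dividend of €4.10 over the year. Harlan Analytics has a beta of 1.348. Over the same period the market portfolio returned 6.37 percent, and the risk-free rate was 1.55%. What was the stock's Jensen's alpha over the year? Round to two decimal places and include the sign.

Realised HPR = (P1 + D1 − P0) / P0 = (150.84 + 4.10 − 146.17) / 146.17 = 8.77 / 146.17 = 5.9999%
MRP = 6.37% − 1.55% = 4.82%
CAPM required = R_f + β·MRP = 1.55% + 1.348 × 4.82% = 8.04736%
α = realised − required = 5.9999% − 8.04736% = -2.05%

-2.05%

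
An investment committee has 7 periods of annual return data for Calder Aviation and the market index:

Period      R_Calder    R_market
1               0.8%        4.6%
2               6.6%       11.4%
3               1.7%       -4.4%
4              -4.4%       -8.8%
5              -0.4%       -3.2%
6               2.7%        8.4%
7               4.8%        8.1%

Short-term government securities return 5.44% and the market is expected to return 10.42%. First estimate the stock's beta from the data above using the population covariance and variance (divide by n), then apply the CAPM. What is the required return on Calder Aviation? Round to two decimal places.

Mean R_i = (0.8 + 6.6 + 1.7 − 4.4 − 0.4 + 2.7 + 4.8) / 7 = 1.6857%
Mean R_m = (4.6 + 11.4 − 4.4 − 8.8 − 3.2 + 8.4 + 8.1) / 7 = 2.3000%
Σ(R_i − R̄_i)(R_m − R̄_m) = 145.8600  ⇒  Cov = 145.8600 / 7 = 20.8371
Σ(R_m − R̄_m)² = 357.3000  ⇒  Var(R_m) = 357.3000 / 7 = 51.0429
β = Cov / Var(R_m) = 20.8371 / 51.0429 = 0.4082
MRP = 10.42% − 5.44% = 4.98%
E(R) = R_f + β × MRP = 5.44% + 0.4082 × 4.98% = 7.47%

7.47%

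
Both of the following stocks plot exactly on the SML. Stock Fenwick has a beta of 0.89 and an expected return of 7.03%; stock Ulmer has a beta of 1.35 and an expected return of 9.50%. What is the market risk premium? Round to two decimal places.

Both satisfy E(R) = R_f + β·MRP, so the slope of the SML is
MRP = (9.50% − 7.03%) / (1.35 − 0.89) = 2.47% / 0.46 = 5.3696%

5.37%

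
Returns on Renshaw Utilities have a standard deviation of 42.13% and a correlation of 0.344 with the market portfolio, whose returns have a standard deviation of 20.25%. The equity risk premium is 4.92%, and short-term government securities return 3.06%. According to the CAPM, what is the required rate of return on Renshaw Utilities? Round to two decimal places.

6.58%

β = ρ × σ_i / σ_m = 0.344 × 42.13% / 20.25% = 0.7157
E(R) = 3.06% + 0.7157 × 4.92% = 6.58%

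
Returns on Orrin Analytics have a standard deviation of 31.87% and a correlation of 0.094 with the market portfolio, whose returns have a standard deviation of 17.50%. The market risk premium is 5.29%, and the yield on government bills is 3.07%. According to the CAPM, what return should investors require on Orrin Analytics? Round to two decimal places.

β = ρ × σ_i / σ_m = 0.094 × 31.87% / 17.50% = 0.1712
E(R) = 3.07% + 0.1712 × 5.29% = 3.98%

3.98%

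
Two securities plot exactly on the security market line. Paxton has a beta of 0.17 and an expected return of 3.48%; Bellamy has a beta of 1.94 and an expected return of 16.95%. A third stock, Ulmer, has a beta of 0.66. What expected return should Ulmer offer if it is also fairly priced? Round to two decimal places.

7.21%

MRP (SML slope) = (16.95% − 3.48%) / (1.94 − 0.17) = 13.47% / 1.77 = 7.6102%
R_f (intercept) = 3.48% − 0.17 × 7.6102% = 2.1863%
E(R_Ulmer) = R_f + β × MRP = 2.1863% + 0.66 × 7.6102% = 7.21%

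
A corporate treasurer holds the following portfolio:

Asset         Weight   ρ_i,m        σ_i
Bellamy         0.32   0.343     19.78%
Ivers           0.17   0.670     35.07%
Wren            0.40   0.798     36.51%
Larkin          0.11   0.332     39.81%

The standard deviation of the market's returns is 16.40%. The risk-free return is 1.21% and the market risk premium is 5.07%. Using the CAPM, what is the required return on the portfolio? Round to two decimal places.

7.17%

β_Bellamy = 0.343 × 19.78% / 16.40% = 0.4137
β_Ivers = 0.670 × 35.07% / 16.40% = 1.4327
β_Wren = 0.798 × 36.51% / 16.40% = 1.7765
β_Larkin = 0.332 × 39.81% / 16.40% = 0.8059
β_P = Σ w_i β_i = 0.32×0.4137 + 0.17×1.4327 + 0.40×1.7765 + 0.11×0.8059 = 1.1752
E(R_P) = R_f + β_P × MRP = 1.21% + 1.1752 × 5.07% = 7.17%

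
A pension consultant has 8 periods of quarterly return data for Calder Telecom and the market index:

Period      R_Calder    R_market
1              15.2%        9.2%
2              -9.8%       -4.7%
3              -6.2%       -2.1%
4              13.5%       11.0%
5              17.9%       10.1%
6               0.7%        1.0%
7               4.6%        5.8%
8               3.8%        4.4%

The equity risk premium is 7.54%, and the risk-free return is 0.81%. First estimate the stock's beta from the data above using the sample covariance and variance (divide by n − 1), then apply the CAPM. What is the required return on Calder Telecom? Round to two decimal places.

13.51%

Mean R_i = (15.2 − 9.8 − 6.2 + 13.5 + 17.9 + 0.7 + 4.6 + 3.8) / 8 = 4.9625%
Mean R_m = (9.2 − 4.7 − 2.1 + 11.0 + 10.1 + 1.0 + 5.8 + 4.4) / 8 = 4.3375%
Σ(R_i − R̄_i)(R_m − R̄_m) = 400.1113  ⇒  Cov = 400.1113 / 7 = 57.1588
Σ(R_m − R̄_m)² = 237.6388  ⇒  Var(R_m) = 237.6388 / 7 = 33.9484
β = Cov / Var(R_m) = 57.1588 / 33.9484 = 1.6837
E(R) = R_f + β × MRP = 0.81% + 1.6837 × 7.54% = 13.51%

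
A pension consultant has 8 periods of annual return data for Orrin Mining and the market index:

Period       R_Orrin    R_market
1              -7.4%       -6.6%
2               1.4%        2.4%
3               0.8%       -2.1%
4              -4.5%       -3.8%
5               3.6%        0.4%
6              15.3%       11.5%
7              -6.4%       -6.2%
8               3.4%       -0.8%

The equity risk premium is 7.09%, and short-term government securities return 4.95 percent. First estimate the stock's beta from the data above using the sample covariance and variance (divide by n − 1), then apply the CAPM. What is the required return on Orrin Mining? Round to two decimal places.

Mean R_i = (-7.4 + 1.4 + 0.8 − 4.5 + 3.6 + 15.3 − 6.4 + 3.4) / 8 = 0.7750%
Mean R_m = (-6.6 + 2.4 − 2.1 − 3.8 + 0.4 + 11.5 − 6.2 − 0.8) / 8 = -0.6500%
Σ(R_i − R̄_i)(R_m − R̄_m) = 286.0000  ⇒  Cov = 286.0000 / 7 = 40.8571
Σ(R_m − R̄_m)² = 236.2800  ⇒  Var(R_m) = 236.2800 / 7 = 33.7543
β = Cov / Var(R_m) = 40.8571 / 33.7543 = 1.2104
E(R) = R_f + β × MRP = 4.95% + 1.2104 × 7.09% = 13.53%

13.53%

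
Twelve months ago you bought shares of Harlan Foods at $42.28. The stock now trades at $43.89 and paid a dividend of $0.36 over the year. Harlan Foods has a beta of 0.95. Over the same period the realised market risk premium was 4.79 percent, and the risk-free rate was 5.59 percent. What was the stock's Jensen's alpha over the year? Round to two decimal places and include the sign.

Realised HPR = (P1 + D1 − P0) / P0 = (43.89 + 0.36 − 42.28) / 42.28 = 1.97 / 42.28 = 4.6594%
CAPM required = R_f + β·MRP = 5.59% + 0.95 × 4.79% = 10.1405%
α = realised − required = 4.6594% − 10.1405% = -5.48%

-5.48%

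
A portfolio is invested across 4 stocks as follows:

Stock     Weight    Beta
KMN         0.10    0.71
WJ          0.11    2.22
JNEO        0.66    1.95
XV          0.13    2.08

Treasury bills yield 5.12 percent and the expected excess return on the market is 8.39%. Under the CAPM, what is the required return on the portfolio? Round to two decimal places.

β_P = Σ w_i β_i = 0.10×0.71 + 0.11×2.22 + 0.66×1.95 + 0.13×2.08 = 1.8726
E(R_P) = R_f + β_P × MRP = 5.12% + 1.8726 × 8.39% = 20.83%

20.83%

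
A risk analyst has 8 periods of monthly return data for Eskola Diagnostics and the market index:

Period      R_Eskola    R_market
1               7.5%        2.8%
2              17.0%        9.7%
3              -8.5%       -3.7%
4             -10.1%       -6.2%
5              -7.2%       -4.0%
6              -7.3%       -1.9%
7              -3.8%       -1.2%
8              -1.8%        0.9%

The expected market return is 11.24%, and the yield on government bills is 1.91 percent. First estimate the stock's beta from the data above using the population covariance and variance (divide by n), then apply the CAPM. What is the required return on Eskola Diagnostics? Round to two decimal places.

Mean R_i = (7.5 + 17.0 − 8.5 − 10.1 − 7.2 − 7.3 − 3.8 − 1.8) / 8 = -1.7750%
Mean R_m = (2.8 + 9.7 − 3.7 − 6.2 − 4.0 − 1.9 − 1.2 + 0.9) / 8 = -0.4500%
Σ(R_i − R̄_i)(R_m − R̄_m) = 319.1900  ⇒  Cov = 319.1900 / 8 = 39.8988
Σ(R_m − R̄_m)² = 174.3000  ⇒  Var(R_m) = 174.3000 / 8 = 21.7875
β = Cov / Var(R_m) = 39.8988 / 21.7875 = 1.8313
MRP = 11.24% − 1.91% = 9.33%
E(R) = R_f + β × MRP = 1.91% + 1.8313 × 9.33% = 19.00%

19.00%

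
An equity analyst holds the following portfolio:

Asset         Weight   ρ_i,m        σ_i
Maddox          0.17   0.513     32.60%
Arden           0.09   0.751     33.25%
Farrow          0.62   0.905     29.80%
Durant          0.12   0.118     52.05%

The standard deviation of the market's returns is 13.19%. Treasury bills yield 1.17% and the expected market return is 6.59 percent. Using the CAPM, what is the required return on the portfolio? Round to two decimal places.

10.44%

β_Maddox = 0.513 × 32.60% / 13.19% = 1.2679
β_Arden = 0.751 × 33.25% / 13.19% = 1.8932
β_Farrow = 0.905 × 29.80% / 13.19% = 2.0447
β_Durant = 0.118 × 52.05% / 13.19% = 0.4656
β_P = Σ w_i β_i = 0.17×1.2679 + 0.09×1.8932 + 0.62×2.0447 + 0.12×0.4656 = 1.7095
MRP = 6.59% − 1.17% = 5.42%
E(R_P) = R_f + β_P × MRP = 1.17% + 1.7095 × 5.42% = 10.44%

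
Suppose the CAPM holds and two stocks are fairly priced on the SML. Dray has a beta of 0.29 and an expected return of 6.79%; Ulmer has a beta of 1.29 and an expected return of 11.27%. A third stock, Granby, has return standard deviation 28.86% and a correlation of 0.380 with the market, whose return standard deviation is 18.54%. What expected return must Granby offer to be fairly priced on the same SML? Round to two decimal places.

MRP = (11.27% − 6.79%) / (1.29 − 0.29) = 4.4800%
R_f = 6.79% − 0.29 × 4.4800% = 5.4908%
β_Granby = ρ·σ_i/σ_m = 0.380 × 28.86 / 18.54 = 0.5915
E(R_Granby) = R_f + β × MRP = 5.4908% + 0.5915 × 4.4800% = 8.14%

8.14%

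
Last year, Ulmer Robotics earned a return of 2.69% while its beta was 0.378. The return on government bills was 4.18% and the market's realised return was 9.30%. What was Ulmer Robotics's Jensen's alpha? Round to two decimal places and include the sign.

-3.43%

Market excess return = 9.30% − 4.18% = 5.12%
CAPM benchmark = R_f + β(R_m − R_f) = 4.18% + 0.378 × 5.12% = 6.11536%
α = actual − benchmark = 2.69% − 6.11536% = -3.43%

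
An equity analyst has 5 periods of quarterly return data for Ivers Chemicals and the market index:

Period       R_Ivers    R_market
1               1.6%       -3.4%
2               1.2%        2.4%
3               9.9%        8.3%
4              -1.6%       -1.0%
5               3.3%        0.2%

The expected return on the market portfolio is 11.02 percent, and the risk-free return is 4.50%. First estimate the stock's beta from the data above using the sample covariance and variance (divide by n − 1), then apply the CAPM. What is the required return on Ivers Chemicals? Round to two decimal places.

9.73%

Mean R_i = (1.6 + 1.2 + 9.9 − 1.6 + 3.3) / 5 = 2.8800%
Mean R_m = (-3.4 + 2.4 + 8.3 − 1.0 + 0.2) / 5 = 1.3000%
Σ(R_i − R̄_i)(R_m − R̄_m) = 63.1500  ⇒  Cov = 63.1500 / 4 = 15.7875
Σ(R_m − R̄_m)² = 78.8000  ⇒  Var(R_m) = 78.8000 / 4 = 19.7000
β = Cov / Var(R_m) = 15.7875 / 19.7000 = 0.8014
MRP = 11.02% − 4.50% = 6.52%
E(R) = R_f + β × MRP = 4.50% + 0.8014 × 6.52% = 9.73%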